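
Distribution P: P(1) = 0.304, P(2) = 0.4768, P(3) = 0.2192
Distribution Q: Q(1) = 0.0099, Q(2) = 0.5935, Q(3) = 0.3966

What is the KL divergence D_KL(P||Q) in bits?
1.1638 bits

D_KL(P||Q) = Σ P(x) log₂(P(x)/Q(x))

Computing term by term:
  P(1)·log₂(P(1)/Q(1)) = 0.304·log₂(0.304/0.0099) = 1.50191
  P(2)·log₂(P(2)/Q(2)) = 0.4768·log₂(0.4768/0.5935) = -0.15060
  P(3)·log₂(P(3)/Q(3)) = 0.2192·log₂(0.2192/0.3966) = -0.18751

D_KL(P||Q) = 1.50191 - 0.15060 - 0.18751 = 1.16380 ≈ 1.1638 bits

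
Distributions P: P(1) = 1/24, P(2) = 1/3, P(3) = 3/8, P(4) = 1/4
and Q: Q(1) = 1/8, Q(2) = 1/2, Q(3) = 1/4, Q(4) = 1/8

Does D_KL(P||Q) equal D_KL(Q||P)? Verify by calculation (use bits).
D_KL(P||Q) = 0.2083 bits, D_KL(Q||P) = 0.2194 bits. No — D_KL(P||Q) ≠ D_KL(Q||P) for this pair.

D_KL(P||Q) = Σ P(x) log₂(P(x)/Q(x))

Computing term by term:
  P(1)·log₂(P(1)/Q(1)) = (1/24)·log₂((1/24)/(1/8)) = -0.06604
  P(2)·log₂(P(2)/Q(2)) = (1/3)·log₂((1/3)/(1/2)) = -0.19499
  P(3)·log₂(P(3)/Q(3)) = (3/8)·log₂((3/8)/(1/4)) = 0.21936
  P(4)·log₂(P(4)/Q(4)) = (1/4)·log₂((1/4)/(1/8)) = 0.25000

D_KL(P||Q) = -0.06604 - 0.19499 + 0.21936 + 0.25000 = 0.20833 ≈ 0.2083 bits

D_KL(Q||P) = Σ Q(x) log₂(Q(x)/P(x))

Computing term by term:
  Q(1)·log₂(Q(1)/P(1)) = (1/8)·log₂((1/8)/(1/24)) = 0.19812
  Q(2)·log₂(Q(2)/P(2)) = (1/2)·log₂((1/2)/(1/3)) = 0.29248
  Q(3)·log₂(Q(3)/P(3)) = (1/4)·log₂((1/4)/(3/8)) = -0.14624
  Q(4)·log₂(Q(4)/P(4)) = (1/8)·log₂((1/8)/(1/4)) = -0.12500

D_KL(Q||P) = 0.19812 + 0.29248 - 0.14624 - 0.12500 = 0.21936 ≈ 0.2194 bits

These are NOT equal (difference: 0.0111 bits). KL divergence is asymmetric: D_KL(P||Q) ≠ D_KL(Q||P) in general.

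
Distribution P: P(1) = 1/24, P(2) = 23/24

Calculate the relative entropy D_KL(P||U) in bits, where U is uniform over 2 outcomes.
0.7501 bits

U(i) = 1/2 for all i

D_KL(P||U) = Σ P(x) log₂(P(x) / (1/2))
           = Σ P(x) log₂(P(x)) + log₂(2)
           = log₂(2) - H(P)

H(P) = -Σ P(x) log₂(P(x)):
  -P(1)·log₂(P(1)) = -(1/24)·log₂(1/24) = 0.19104
  -P(2)·log₂(P(2)) = -(23/24)·log₂(23/24) = 0.05884
H(P) = 0.19104 + 0.05884 = 0.24988 bits

log₂(2) = 1.00000 bits

D_KL(P||U) = 1.00000 - 0.24988 = 0.75012 ≈ 0.7501 bits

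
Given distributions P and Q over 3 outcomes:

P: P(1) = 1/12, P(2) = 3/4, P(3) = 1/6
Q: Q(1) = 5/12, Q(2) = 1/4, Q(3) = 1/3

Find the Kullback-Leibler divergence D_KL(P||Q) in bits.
0.8286 bits

D_KL(P||Q) = Σ P(x) log₂(P(x)/Q(x))

Computing term by term:
  P(1)·log₂(P(1)/Q(1)) = (1/12)·log₂((1/12)/(5/12)) = -0.19349
  P(2)·log₂(P(2)/Q(2)) = (3/4)·log₂((3/4)/(1/4)) = 1.18872
  P(3)·log₂(P(3)/Q(3)) = (1/6)·log₂((1/6)/(1/3)) = -0.16667

D_KL(P||Q) = -0.19349 + 1.18872 - 0.16667 = 0.82856 ≈ 0.8286 bits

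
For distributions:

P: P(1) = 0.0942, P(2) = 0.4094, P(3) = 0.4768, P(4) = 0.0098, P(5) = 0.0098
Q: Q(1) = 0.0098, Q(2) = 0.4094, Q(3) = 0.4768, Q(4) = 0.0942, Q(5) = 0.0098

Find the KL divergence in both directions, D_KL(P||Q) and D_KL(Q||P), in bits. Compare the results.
D_KL(P||Q) = 0.2756 bits, D_KL(Q||P) = 0.2756 bits. The two directions give exactly the same value for this pair.

D_KL(P||Q) = Σ P(x) log₂(P(x)/Q(x))

Computing term by term:
  P(1)·log₂(P(1)/Q(1)) = 0.0942·log₂(0.0942/0.0098) = 0.30755
  P(2)·log₂(P(2)/Q(2)) = 0.4094·log₂(0.4094/0.4094) = 0.00000
  P(3)·log₂(P(3)/Q(3)) = 0.4768·log₂(0.4768/0.4768) = 0.00000
  P(4)·log₂(P(4)/Q(4)) = 0.0098·log₂(0.0098/0.0942) = -0.03200
  P(5)·log₂(P(5)/Q(5)) = 0.0098·log₂(0.0098/0.0098) = 0.00000

D_KL(P||Q) = 0.30755 + 0.00000 + 0.00000 - 0.03200 + 0.00000 = 0.27555 ≈ 0.2756 bits

D_KL(Q||P) = Σ Q(x) log₂(Q(x)/P(x))

Computing term by term:
  Q(1)·log₂(Q(1)/P(1)) = 0.0098·log₂(0.0098/0.0942) = -0.03200
  Q(2)·log₂(Q(2)/P(2)) = 0.4094·log₂(0.4094/0.4094) = 0.00000
  Q(3)·log₂(Q(3)/P(3)) = 0.4768·log₂(0.4768/0.4768) = 0.00000
  Q(4)·log₂(Q(4)/P(4)) = 0.0942·log₂(0.0942/0.0098) = 0.30755
  Q(5)·log₂(Q(5)/P(5)) = 0.0098·log₂(0.0098/0.0098) = 0.00000

D_KL(Q||P) = -0.03200 + 0.00000 + 0.00000 + 0.30755 + 0.00000 = 0.27555 ≈ 0.2756 bits

These ARE equal here. Q is P with outcomes relabeled (Q(1) = P(4), Q(4) = P(1)) by a relabeling that is its own inverse, so the two sums contain exactly the same terms in a different order. This is a special case — KL divergence is not symmetric in general: D_KL(P||Q) ≠ D_KL(Q||P) for most P, Q.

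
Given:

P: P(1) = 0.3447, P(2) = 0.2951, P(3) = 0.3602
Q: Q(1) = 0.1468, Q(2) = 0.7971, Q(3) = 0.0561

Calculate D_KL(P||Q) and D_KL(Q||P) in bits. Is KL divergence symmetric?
D_KL(P||Q) = 0.9678 bits, D_KL(Q||P) = 0.8114 bits. No, KL divergence is not symmetric.

D_KL(P||Q) = Σ P(x) log₂(P(x)/Q(x))

Computing term by term:
  P(1)·log₂(P(1)/Q(1)) = 0.3447·log₂(0.3447/0.1468) = 0.42449
  P(2)·log₂(P(2)/Q(2)) = 0.2951·log₂(0.2951/0.7971) = -0.42304
  P(3)·log₂(P(3)/Q(3)) = 0.3602·log₂(0.3602/0.0561) = 0.96632

D_KL(P||Q) = 0.42449 - 0.42304 + 0.96632 = 0.96777 ≈ 0.9678 bits

D_KL(Q||P) = Σ Q(x) log₂(Q(x)/P(x))

Computing term by term:
  Q(1)·log₂(Q(1)/P(1)) = 0.1468·log₂(0.1468/0.3447) = -0.18078
  Q(2)·log₂(Q(2)/P(2)) = 0.7971·log₂(0.7971/0.2951) = 1.14269
  Q(3)·log₂(Q(3)/P(3)) = 0.0561·log₂(0.0561/0.3602) = -0.15050

D_KL(Q||P) = -0.18078 + 1.14269 - 0.15050 = 0.81141 ≈ 0.8114 bits

These are NOT equal (difference: 0.1564 bits). KL divergence is asymmetric: D_KL(P||Q) ≠ D_KL(Q||P) in general.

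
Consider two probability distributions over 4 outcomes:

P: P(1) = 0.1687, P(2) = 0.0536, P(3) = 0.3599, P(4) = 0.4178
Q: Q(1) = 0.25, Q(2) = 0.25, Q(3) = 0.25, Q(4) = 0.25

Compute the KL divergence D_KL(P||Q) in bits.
0.2839 bits

D_KL(P||Q) = Σ P(x) log₂(P(x)/Q(x))

Computing term by term:
  P(1)·log₂(P(1)/Q(1)) = 0.1687·log₂(0.1687/0.25) = -0.09573
  P(2)·log₂(P(2)/Q(2)) = 0.0536·log₂(0.0536/0.25) = -0.11908
  P(3)·log₂(P(3)/Q(3)) = 0.3599·log₂(0.3599/0.25) = 0.18919
  P(4)·log₂(P(4)/Q(4)) = 0.4178·log₂(0.4178/0.25) = 0.30954

D_KL(P||Q) = -0.09573 - 0.11908 + 0.18919 + 0.30954 = 0.28392 ≈ 0.2839 bits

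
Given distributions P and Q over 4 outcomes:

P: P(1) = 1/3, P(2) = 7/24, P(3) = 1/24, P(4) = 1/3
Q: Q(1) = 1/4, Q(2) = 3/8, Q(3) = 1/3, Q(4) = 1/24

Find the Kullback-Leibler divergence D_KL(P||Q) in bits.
0.9076 bits

D_KL(P||Q) = Σ P(x) log₂(P(x)/Q(x))

Computing term by term:
  P(1)·log₂(P(1)/Q(1)) = (1/3)·log₂((1/3)/(1/4)) = 0.13835
  P(2)·log₂(P(2)/Q(2)) = (7/24)·log₂((7/24)/(3/8)) = -0.10575
  P(3)·log₂(P(3)/Q(3)) = (1/24)·log₂((1/24)/(1/3)) = -0.12500
  P(4)·log₂(P(4)/Q(4)) = (1/3)·log₂((1/3)/(1/24)) = 1.00000

D_KL(P||Q) = 0.13835 - 0.10575 - 0.12500 + 1.00000 = 0.90760 ≈ 0.9076 bits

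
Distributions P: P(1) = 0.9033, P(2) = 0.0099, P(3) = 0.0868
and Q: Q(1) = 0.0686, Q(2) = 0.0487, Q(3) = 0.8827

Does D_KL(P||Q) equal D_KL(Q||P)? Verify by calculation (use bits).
D_KL(P||Q) = 3.0461 bits, D_KL(Q||P) = 2.8105 bits. No — D_KL(P||Q) ≠ D_KL(Q||P) for this pair.

D_KL(P||Q) = Σ P(x) log₂(P(x)/Q(x))

Computing term by term:
  P(1)·log₂(P(1)/Q(1)) = 0.9033·log₂(0.9033/0.0686) = 3.35930
  P(2)·log₂(P(2)/Q(2)) = 0.0099·log₂(0.0099/0.0487) = -0.02275
  P(3)·log₂(P(3)/Q(3)) = 0.0868·log₂(0.0868/0.8827) = -0.29045

D_KL(P||Q) = 3.35930 - 0.02275 - 0.29045 = 3.04610 ≈ 3.0461 bits

D_KL(Q||P) = Σ Q(x) log₂(Q(x)/P(x))

Computing term by term:
  Q(1)·log₂(Q(1)/P(1)) = 0.0686·log₂(0.0686/0.9033) = -0.25512
  Q(2)·log₂(Q(2)/P(2)) = 0.0487·log₂(0.0487/0.0099) = 0.11193
  Q(3)·log₂(Q(3)/P(3)) = 0.8827·log₂(0.8827/0.0868) = 2.95365

D_KL(Q||P) = -0.25512 + 0.11193 + 2.95365 = 2.81046 ≈ 2.8105 bits

These are NOT equal (difference: 0.2356 bits). KL divergence is asymmetric: D_KL(P||Q) ≠ D_KL(Q||P) in general.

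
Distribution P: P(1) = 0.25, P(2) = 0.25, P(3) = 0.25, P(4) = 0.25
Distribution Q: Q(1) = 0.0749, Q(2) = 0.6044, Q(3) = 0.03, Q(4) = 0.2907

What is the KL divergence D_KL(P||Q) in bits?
0.8267 bits

D_KL(P||Q) = Σ P(x) log₂(P(x)/Q(x))

Computing term by term:
  P(1)·log₂(P(1)/Q(1)) = 0.25·log₂(0.25/0.0749) = 0.43472
  P(2)·log₂(P(2)/Q(2)) = 0.25·log₂(0.25/0.6044) = -0.31839
  P(3)·log₂(P(3)/Q(3)) = 0.25·log₂(0.25/0.03) = 0.76472
  P(4)·log₂(P(4)/Q(4)) = 0.25·log₂(0.25/0.2907) = -0.05440

D_KL(P||Q) = 0.43472 - 0.31839 + 0.76472 - 0.05440 = 0.82665 ≈ 0.8267 bits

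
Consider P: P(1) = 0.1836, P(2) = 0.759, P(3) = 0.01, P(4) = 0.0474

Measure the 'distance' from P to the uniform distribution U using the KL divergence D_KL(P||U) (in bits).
0.9741 bits

U(i) = 1/4 for all i

D_KL(P||U) = Σ P(x) log₂(P(x) / (1/4))
           = Σ P(x) log₂(P(x)) + log₂(4)
           = log₂(4) - H(P)

H(P) = -Σ P(x) log₂(P(x)):
  -P(1)·log₂(P(1)) = -(0.1836)·log₂(0.1836) = 0.44897
  -P(2)·log₂(P(2)) = -(0.759)·log₂(0.759) = 0.30195
  -P(3)·log₂(P(3)) = -(0.01)·log₂(0.01) = 0.06644
  -P(4)·log₂(P(4)) = -(0.0474)·log₂(0.0474) = 0.20851
H(P) = 0.44897 + 0.30195 + 0.06644 + 0.20851 = 1.02587 bits

log₂(4) = 2.00000 bits

D_KL(P||U) = 2.00000 - 1.02587 = 0.97413 ≈ 0.9741 bits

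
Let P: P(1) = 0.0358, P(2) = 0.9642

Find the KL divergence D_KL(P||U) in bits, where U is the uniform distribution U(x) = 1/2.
0.7773 bits

U(i) = 1/2 for all i

D_KL(P||U) = Σ P(x) log₂(P(x) / (1/2))
           = Σ P(x) log₂(P(x)) + log₂(2)
           = log₂(2) - H(P)

H(P) = -Σ P(x) log₂(P(x)):
  -P(1)·log₂(P(1)) = -(0.0358)·log₂(0.0358) = 0.17198
  -P(2)·log₂(P(2)) = -(0.9642)·log₂(0.9642) = 0.05071
H(P) = 0.17198 + 0.05071 = 0.22269 bits

log₂(2) = 1.00000 bits

D_KL(P||U) = 1.00000 - 0.22269 = 0.77731 ≈ 0.7773 bits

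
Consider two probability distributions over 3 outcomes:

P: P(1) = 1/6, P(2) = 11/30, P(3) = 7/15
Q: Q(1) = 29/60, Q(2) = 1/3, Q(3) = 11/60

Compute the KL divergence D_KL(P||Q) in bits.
0.4234 bits

D_KL(P||Q) = Σ P(x) log₂(P(x)/Q(x))

Computing term by term:
  P(1)·log₂(P(1)/Q(1)) = (1/6)·log₂((1/6)/(29/60)) = -0.25601
  P(2)·log₂(P(2)/Q(2)) = (11/30)·log₂((11/30)/(1/3)) = 0.05042
  P(3)·log₂(P(3)/Q(3)) = (7/15)·log₂((7/15)/(11/60)) = 0.62903

D_KL(P||Q) = -0.25601 + 0.05042 + 0.62903 = 0.42344 ≈ 0.4234 bits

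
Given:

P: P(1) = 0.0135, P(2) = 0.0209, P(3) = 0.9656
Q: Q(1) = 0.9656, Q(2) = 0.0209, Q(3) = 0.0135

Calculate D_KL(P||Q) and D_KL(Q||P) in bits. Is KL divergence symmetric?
D_KL(P||Q) = 5.8653 bits, D_KL(Q||P) = 5.8653 bits. The two values coincide for this particular pair, but no — KL divergence is not symmetric in general.

D_KL(P||Q) = Σ P(x) log₂(P(x)/Q(x))

Computing term by term:
  P(1)·log₂(P(1)/Q(1)) = 0.0135·log₂(0.0135/0.9656) = -0.08317
  P(2)·log₂(P(2)/Q(2)) = 0.0209·log₂(0.0209/0.0209) = 0.00000
  P(3)·log₂(P(3)/Q(3)) = 0.9656·log₂(0.9656/0.0135) = 5.94848

D_KL(P||Q) = -0.08317 + 0.00000 + 5.94848 = 5.86531 ≈ 5.8653 bits

D_KL(Q||P) = Σ Q(x) log₂(Q(x)/P(x))

Computing term by term:
  Q(1)·log₂(Q(1)/P(1)) = 0.9656·log₂(0.9656/0.0135) = 5.94848
  Q(2)·log₂(Q(2)/P(2)) = 0.0209·log₂(0.0209/0.0209) = 0.00000
  Q(3)·log₂(Q(3)/P(3)) = 0.0135·log₂(0.0135/0.9656) = -0.08317

D_KL(Q||P) = 5.94848 + 0.00000 - 0.08317 = 5.86531 ≈ 5.8653 bits

These ARE equal here. Q is P with outcomes relabeled (Q(1) = P(3), Q(3) = P(1)) by a relabeling that is its own inverse, so the two sums contain exactly the same terms in a different order. This is a special case — KL divergence is not symmetric in general: D_KL(P||Q) ≠ D_KL(Q||P) for most P, Q.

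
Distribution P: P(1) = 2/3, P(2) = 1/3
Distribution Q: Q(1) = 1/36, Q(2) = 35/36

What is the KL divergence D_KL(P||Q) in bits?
2.5419 bits

D_KL(P||Q) = Σ P(x) log₂(P(x)/Q(x))

Computing term by term:
  P(1)·log₂(P(1)/Q(1)) = (2/3)·log₂((2/3)/(1/36)) = 3.05664
  P(2)·log₂(P(2)/Q(2)) = (1/3)·log₂((1/3)/(35/36)) = -0.51477

D_KL(P||Q) = 3.05664 - 0.51477 = 2.54187 ≈ 2.5419 bits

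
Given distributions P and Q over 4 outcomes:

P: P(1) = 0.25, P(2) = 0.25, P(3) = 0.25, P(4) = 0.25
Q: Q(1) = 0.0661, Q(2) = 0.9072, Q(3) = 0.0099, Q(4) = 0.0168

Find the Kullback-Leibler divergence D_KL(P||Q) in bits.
2.1534 bits

D_KL(P||Q) = Σ P(x) log₂(P(x)/Q(x))

Computing term by term:
  P(1)·log₂(P(1)/Q(1)) = 0.25·log₂(0.25/0.0661) = 0.47980
  P(2)·log₂(P(2)/Q(2)) = 0.25·log₂(0.25/0.9072) = -0.46487
  P(3)·log₂(P(3)/Q(3)) = 0.25·log₂(0.25/0.0099) = 1.16459
  P(4)·log₂(P(4)/Q(4)) = 0.25·log₂(0.25/0.0168) = 0.97385

D_KL(P||Q) = 0.47980 - 0.46487 + 1.16459 + 0.97385 = 2.15337 ≈ 2.1534 bits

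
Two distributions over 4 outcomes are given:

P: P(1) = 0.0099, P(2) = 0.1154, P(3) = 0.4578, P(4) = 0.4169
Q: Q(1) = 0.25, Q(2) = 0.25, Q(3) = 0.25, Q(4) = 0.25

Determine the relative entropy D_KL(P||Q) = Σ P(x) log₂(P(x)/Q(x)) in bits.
0.5323 bits

D_KL(P||Q) = Σ P(x) log₂(P(x)/Q(x))

Computing term by term:
  P(1)·log₂(P(1)/Q(1)) = 0.0099·log₂(0.0099/0.25) = -0.04612
  P(2)·log₂(P(2)/Q(2)) = 0.1154·log₂(0.1154/0.25) = -0.12870
  P(3)·log₂(P(3)/Q(3)) = 0.4578·log₂(0.4578/0.25) = 0.39956
  P(4)·log₂(P(4)/Q(4)) = 0.4169·log₂(0.4169/0.25) = 0.30758

D_KL(P||Q) = -0.04612 - 0.12870 + 0.39956 + 0.30758 = 0.53232 ≈ 0.5323 bits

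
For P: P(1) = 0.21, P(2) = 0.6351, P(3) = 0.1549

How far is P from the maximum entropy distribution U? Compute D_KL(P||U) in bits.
0.2794 bits

U(i) = 1/3 for all i

D_KL(P||U) = Σ P(x) log₂(P(x) / (1/3))
           = Σ P(x) log₂(P(x)) + log₂(3)
           = log₂(3) - H(P)

H(P) = -Σ P(x) log₂(P(x)):
  -P(1)·log₂(P(1)) = -(0.21)·log₂(0.21) = 0.47282
  -P(2)·log₂(P(2)) = -(0.6351)·log₂(0.6351) = 0.41596
  -P(3)·log₂(P(3)) = -(0.1549)·log₂(0.1549) = 0.41677
H(P) = 0.47282 + 0.41596 + 0.41677 = 1.30555 bits

log₂(3) = 1.58496 bits

D_KL(P||U) = 1.58496 - 1.30555 = 0.27941 ≈ 0.2794 bits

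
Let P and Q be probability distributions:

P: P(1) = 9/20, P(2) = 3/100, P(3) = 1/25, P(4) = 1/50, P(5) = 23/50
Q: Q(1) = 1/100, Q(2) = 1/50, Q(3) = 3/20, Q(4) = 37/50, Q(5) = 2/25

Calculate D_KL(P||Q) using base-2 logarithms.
3.4693 bits

D_KL(P||Q) = Σ P(x) log₂(P(x)/Q(x))

Computing term by term:
  P(1)·log₂(P(1)/Q(1)) = (9/20)·log₂((9/20)/(1/100)) = 2.47133
  P(2)·log₂(P(2)/Q(2)) = (3/100)·log₂((3/100)/(1/50)) = 0.01755
  P(3)·log₂(P(3)/Q(3)) = (1/25)·log₂((1/25)/(3/20)) = -0.07628
  P(4)·log₂(P(4)/Q(4)) = (1/50)·log₂((1/50)/(37/50)) = -0.10419
  P(5)·log₂(P(5)/Q(5)) = (23/50)·log₂((23/50)/(2/25)) = 1.16084

D_KL(P||Q) = 2.47133 + 0.01755 - 0.07628 - 0.10419 + 1.16084 = 3.46925 ≈ 3.4693 bits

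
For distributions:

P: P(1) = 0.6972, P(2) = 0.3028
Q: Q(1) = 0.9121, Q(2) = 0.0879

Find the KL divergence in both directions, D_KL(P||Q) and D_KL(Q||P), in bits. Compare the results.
D_KL(P||Q) = 0.2701 bits, D_KL(Q||P) = 0.1967 bits. D_KL(P||Q) is larger than D_KL(Q||P) by 0.0734 bits; the two directions differ.

D_KL(P||Q) = Σ P(x) log₂(P(x)/Q(x))

Computing term by term:
  P(1)·log₂(P(1)/Q(1)) = 0.6972·log₂(0.6972/0.9121) = -0.27025
  P(2)·log₂(P(2)/Q(2)) = 0.3028·log₂(0.3028/0.0879) = 0.54033

D_KL(P||Q) = -0.27025 + 0.54033 = 0.27008 ≈ 0.2701 bits

D_KL(Q||P) = Σ Q(x) log₂(Q(x)/P(x))

Computing term by term:
  Q(1)·log₂(Q(1)/P(1)) = 0.9121·log₂(0.9121/0.6972) = 0.35355
  Q(2)·log₂(Q(2)/P(2)) = 0.0879·log₂(0.0879/0.3028) = -0.15685

D_KL(Q||P) = 0.35355 - 0.15685 = 0.19670 ≈ 0.1967 bits

These are NOT equal (difference: 0.0734 bits). KL divergence is asymmetric: D_KL(P||Q) ≠ D_KL(Q||P) in general.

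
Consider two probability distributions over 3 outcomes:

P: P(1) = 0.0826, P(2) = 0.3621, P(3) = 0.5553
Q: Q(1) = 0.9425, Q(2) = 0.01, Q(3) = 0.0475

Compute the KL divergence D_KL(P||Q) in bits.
3.5548 bits

D_KL(P||Q) = Σ P(x) log₂(P(x)/Q(x))

Computing term by term:
  P(1)·log₂(P(1)/Q(1)) = 0.0826·log₂(0.0826/0.9425) = -0.29011
  P(2)·log₂(P(2)/Q(2)) = 0.3621·log₂(0.3621/0.01) = 1.87507
  P(3)·log₂(P(3)/Q(3)) = 0.5553·log₂(0.5553/0.0475) = 1.96980

D_KL(P||Q) = -0.29011 + 1.87507 + 1.96980 = 3.55476 ≈ 3.5548 bits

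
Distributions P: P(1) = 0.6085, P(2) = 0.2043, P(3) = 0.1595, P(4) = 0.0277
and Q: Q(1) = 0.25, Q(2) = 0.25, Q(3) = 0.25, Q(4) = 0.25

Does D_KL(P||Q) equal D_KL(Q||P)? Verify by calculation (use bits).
D_KL(P||Q) = 0.5301 bits, D_KL(Q||P) = 0.7076 bits. No — D_KL(P||Q) ≠ D_KL(Q||P) for this pair.

D_KL(P||Q) = Σ P(x) log₂(P(x)/Q(x))

Computing term by term:
  P(1)·log₂(P(1)/Q(1)) = 0.6085·log₂(0.6085/0.25) = 0.78091
  P(2)·log₂(P(2)/Q(2)) = 0.2043·log₂(0.2043/0.25) = -0.05950
  P(3)·log₂(P(3)/Q(3)) = 0.1595·log₂(0.1595/0.25) = -0.10342
  P(4)·log₂(P(4)/Q(4)) = 0.0277·log₂(0.0277/0.25) = -0.08792

D_KL(P||Q) = 0.78091 - 0.05950 - 0.10342 - 0.08792 = 0.53007 ≈ 0.5301 bits

D_KL(Q||P) = Σ Q(x) log₂(Q(x)/P(x))

Computing term by term:
  Q(1)·log₂(Q(1)/P(1)) = 0.25·log₂(0.25/0.6085) = -0.32083
  Q(2)·log₂(Q(2)/P(2)) = 0.25·log₂(0.25/0.2043) = 0.07281
  Q(3)·log₂(Q(3)/P(3)) = 0.25·log₂(0.25/0.1595) = 0.16209
  Q(4)·log₂(Q(4)/P(4)) = 0.25·log₂(0.25/0.0277) = 0.79349

D_KL(Q||P) = -0.32083 + 0.07281 + 0.16209 + 0.79349 = 0.70756 ≈ 0.7076 bits

These are NOT equal (difference: 0.1775 bits). KL divergence is asymmetric: D_KL(P||Q) ≠ D_KL(Q||P) in general.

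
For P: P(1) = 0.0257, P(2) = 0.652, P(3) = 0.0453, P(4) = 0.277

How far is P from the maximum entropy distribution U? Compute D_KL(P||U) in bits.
0.7467 bits

U(i) = 1/4 for all i

D_KL(P||U) = Σ P(x) log₂(P(x) / (1/4))
           = Σ P(x) log₂(P(x)) + log₂(4)
           = log₂(4) - H(P)

H(P) = -Σ P(x) log₂(P(x)):
  -P(1)·log₂(P(1)) = -(0.0257)·log₂(0.0257) = 0.13575
  -P(2)·log₂(P(2)) = -(0.652)·log₂(0.652) = 0.40232
  -P(3)·log₂(P(3)) = -(0.0453)·log₂(0.0453) = 0.20223
  -P(4)·log₂(P(4)) = -(0.277)·log₂(0.277) = 0.51302
H(P) = 0.13575 + 0.40232 + 0.20223 + 0.51302 = 1.25332 bits

log₂(4) = 2.00000 bits

D_KL(P||U) = 2.00000 - 1.25332 = 0.74668 ≈ 0.7467 bits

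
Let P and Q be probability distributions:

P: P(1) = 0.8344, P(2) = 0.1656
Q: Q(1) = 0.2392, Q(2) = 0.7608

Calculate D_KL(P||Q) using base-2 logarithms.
1.1397 bits

D_KL(P||Q) = Σ P(x) log₂(P(x)/Q(x))

Computing term by term:
  P(1)·log₂(P(1)/Q(1)) = 0.8344·log₂(0.8344/0.2392) = 1.50402
  P(2)·log₂(P(2)/Q(2)) = 0.1656·log₂(0.1656/0.7608) = -0.36429

D_KL(P||Q) = 1.50402 - 0.36429 = 1.13973 ≈ 1.1397 bits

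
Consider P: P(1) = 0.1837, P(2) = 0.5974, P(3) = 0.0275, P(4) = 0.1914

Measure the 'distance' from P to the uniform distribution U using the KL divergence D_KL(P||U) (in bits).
0.5078 bits

U(i) = 1/4 for all i

D_KL(P||U) = Σ P(x) log₂(P(x) / (1/4))
           = Σ P(x) log₂(P(x)) + log₂(4)
           = log₂(4) - H(P)

H(P) = -Σ P(x) log₂(P(x)):
  -P(1)·log₂(P(1)) = -(0.1837)·log₂(0.1837) = 0.44907
  -P(2)·log₂(P(2)) = -(0.5974)·log₂(0.5974) = 0.44401
  -P(3)·log₂(P(3)) = -(0.0275)·log₂(0.0275) = 0.14257
  -P(4)·log₂(P(4)) = -(0.1914)·log₂(0.1914) = 0.45655
H(P) = 0.44907 + 0.44401 + 0.14257 + 0.45655 = 1.49220 bits

log₂(4) = 2.00000 bits

D_KL(P||U) = 2.00000 - 1.49220 = 0.50780 ≈ 0.5078 bits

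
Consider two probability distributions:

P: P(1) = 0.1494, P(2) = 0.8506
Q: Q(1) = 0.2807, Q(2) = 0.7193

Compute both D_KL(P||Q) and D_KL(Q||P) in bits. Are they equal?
D_KL(P||Q) = 0.0698 bits, D_KL(Q||P) = 0.0814 bits. No, they are not equal.

D_KL(P||Q) = Σ P(x) log₂(P(x)/Q(x))

Computing term by term:
  P(1)·log₂(P(1)/Q(1)) = 0.1494·log₂(0.1494/0.2807) = -0.13593
  P(2)·log₂(P(2)/Q(2)) = 0.8506·log₂(0.8506/0.7193) = 0.20575

D_KL(P||Q) = -0.13593 + 0.20575 = 0.06982 ≈ 0.0698 bits

D_KL(Q||P) = Σ Q(x) log₂(Q(x)/P(x))

Computing term by term:
  Q(1)·log₂(Q(1)/P(1)) = 0.2807·log₂(0.2807/0.1494) = 0.25539
  Q(2)·log₂(Q(2)/P(2)) = 0.7193·log₂(0.7193/0.8506) = -0.17399

D_KL(Q||P) = 0.25539 - 0.17399 = 0.08140 ≈ 0.0814 bits

These are NOT equal (difference: 0.0116 bits). KL divergence is asymmetric: D_KL(P||Q) ≠ D_KL(Q||P) in general.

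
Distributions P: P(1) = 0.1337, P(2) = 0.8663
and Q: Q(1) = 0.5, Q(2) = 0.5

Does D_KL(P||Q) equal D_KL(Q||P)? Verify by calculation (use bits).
D_KL(P||Q) = 0.4325 bits, D_KL(Q||P) = 0.5550 bits. No — D_KL(P||Q) ≠ D_KL(Q||P) for this pair.

D_KL(P||Q) = Σ P(x) log₂(P(x)/Q(x))

Computing term by term:
  P(1)·log₂(P(1)/Q(1)) = 0.1337·log₂(0.1337/0.5) = -0.25442
  P(2)·log₂(P(2)/Q(2)) = 0.8663·log₂(0.8663/0.5) = 0.68692

D_KL(P||Q) = -0.25442 + 0.68692 = 0.43250 ≈ 0.4325 bits

D_KL(Q||P) = Σ Q(x) log₂(Q(x)/P(x))

Computing term by term:
  Q(1)·log₂(Q(1)/P(1)) = 0.5·log₂(0.5/0.1337) = 0.95146
  Q(2)·log₂(Q(2)/P(2)) = 0.5·log₂(0.5/0.8663) = -0.39647

D_KL(Q||P) = 0.95146 - 0.39647 = 0.55499 ≈ 0.5550 bits

These are NOT equal (difference: 0.1225 bits). KL divergence is asymmetric: D_KL(P||Q) ≠ D_KL(Q||P) in general.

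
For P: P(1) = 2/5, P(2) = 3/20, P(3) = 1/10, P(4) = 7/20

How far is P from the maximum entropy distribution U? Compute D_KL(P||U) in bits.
0.1984 bits

U(i) = 1/4 for all i

D_KL(P||U) = Σ P(x) log₂(P(x) / (1/4))
           = Σ P(x) log₂(P(x)) + log₂(4)
           = log₂(4) - H(P)

H(P) = -Σ P(x) log₂(P(x)):
  -P(1)·log₂(P(1)) = -(2/5)·log₂(2/5) = 0.52877
  -P(2)·log₂(P(2)) = -(3/20)·log₂(3/20) = 0.41054
  -P(3)·log₂(P(3)) = -(1/10)·log₂(1/10) = 0.33219
  -P(4)·log₂(P(4)) = -(7/20)·log₂(7/20) = 0.53010
H(P) = 0.52877 + 0.41054 + 0.33219 + 0.53010 = 1.80160 bits

log₂(4) = 2.00000 bits

D_KL(P||U) = 2.00000 - 1.80160 = 0.19840 ≈ 0.1984 bits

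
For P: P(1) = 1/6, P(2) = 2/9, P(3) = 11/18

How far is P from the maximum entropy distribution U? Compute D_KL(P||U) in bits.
0.2377 bits

U(i) = 1/3 for all i

D_KL(P||U) = Σ P(x) log₂(P(x) / (1/3))
           = Σ P(x) log₂(P(x)) + log₂(3)
           = log₂(3) - H(P)

H(P) = -Σ P(x) log₂(P(x)):
  -P(1)·log₂(P(1)) = -(1/6)·log₂(1/6) = 0.43083
  -P(2)·log₂(P(2)) = -(2/9)·log₂(2/9) = 0.48221
  -P(3)·log₂(P(3)) = -(11/18)·log₂(11/18) = 0.43419
H(P) = 0.43083 + 0.48221 + 0.43419 = 1.34723 bits

log₂(3) = 1.58496 bits

D_KL(P||U) = 1.58496 - 1.34723 = 0.23773 ≈ 0.2377 bits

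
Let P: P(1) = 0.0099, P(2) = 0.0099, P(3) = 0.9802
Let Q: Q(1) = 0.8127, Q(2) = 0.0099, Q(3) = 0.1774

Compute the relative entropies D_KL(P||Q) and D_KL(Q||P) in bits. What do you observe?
D_KL(P||Q) = 2.3543 bits, D_KL(Q||P) = 4.7306 bits. The two directions give different values (D_KL(Q||P) exceeds D_KL(P||Q) by 2.3763 bits): KL divergence is asymmetric.

D_KL(P||Q) = Σ P(x) log₂(P(x)/Q(x))

Computing term by term:
  P(1)·log₂(P(1)/Q(1)) = 0.0099·log₂(0.0099/0.8127) = -0.06296
  P(2)·log₂(P(2)/Q(2)) = 0.0099·log₂(0.0099/0.0099) = 0.00000
  P(3)·log₂(P(3)/Q(3)) = 0.9802·log₂(0.9802/0.1774) = 2.41724

D_KL(P||Q) = -0.06296 + 0.00000 + 2.41724 = 2.35428 ≈ 2.3543 bits

D_KL(Q||P) = Σ Q(x) log₂(Q(x)/P(x))

Computing term by term:
  Q(1)·log₂(Q(1)/P(1)) = 0.8127·log₂(0.8127/0.0099) = 5.16808
  Q(2)·log₂(Q(2)/P(2)) = 0.0099·log₂(0.0099/0.0099) = 0.00000
  Q(3)·log₂(Q(3)/P(3)) = 0.1774·log₂(0.1774/0.9802) = -0.43748

D_KL(Q||P) = 5.16808 + 0.00000 - 0.43748 = 4.73060 ≈ 4.7306 bits

These are NOT equal (difference: 2.3763 bits). KL divergence is asymmetric: D_KL(P||Q) ≠ D_KL(Q||P) in general.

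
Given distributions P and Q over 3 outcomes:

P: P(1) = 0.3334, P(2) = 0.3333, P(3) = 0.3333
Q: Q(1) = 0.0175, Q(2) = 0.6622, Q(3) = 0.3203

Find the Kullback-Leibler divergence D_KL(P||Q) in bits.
1.1066 bits

D_KL(P||Q) = Σ P(x) log₂(P(x)/Q(x))

Computing term by term:
  P(1)·log₂(P(1)/Q(1)) = 0.3334·log₂(0.3334/0.0175) = 1.41756
  P(2)·log₂(P(2)/Q(2)) = 0.3333·log₂(0.3333/0.6622) = -0.33012
  P(3)·log₂(P(3)/Q(3)) = 0.3333·log₂(0.3333/0.3203) = 0.01913

D_KL(P||Q) = 1.41756 - 0.33012 + 0.01913 = 1.10657 ≈ 1.1066 bits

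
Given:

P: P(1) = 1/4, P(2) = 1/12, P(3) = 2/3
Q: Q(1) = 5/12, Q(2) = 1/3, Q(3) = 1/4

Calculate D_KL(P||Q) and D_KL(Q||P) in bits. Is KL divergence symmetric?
D_KL(P||Q) = 0.5925 bits, D_KL(Q||P) = 0.6200 bits. No, KL divergence is not symmetric.

D_KL(P||Q) = Σ P(x) log₂(P(x)/Q(x))

Computing term by term:
  P(1)·log₂(P(1)/Q(1)) = (1/4)·log₂((1/4)/(5/12)) = -0.18424
  P(2)·log₂(P(2)/Q(2)) = (1/12)·log₂((1/12)/(1/3)) = -0.16667
  P(3)·log₂(P(3)/Q(3)) = (2/3)·log₂((2/3)/(1/4)) = 0.94336

D_KL(P||Q) = -0.18424 - 0.16667 + 0.94336 = 0.59245 ≈ 0.5925 bits

D_KL(Q||P) = Σ Q(x) log₂(Q(x)/P(x))

Computing term by term:
  Q(1)·log₂(Q(1)/P(1)) = (5/12)·log₂((5/12)/(1/4)) = 0.30707
  Q(2)·log₂(Q(2)/P(2)) = (1/3)·log₂((1/3)/(1/12)) = 0.66667
  Q(3)·log₂(Q(3)/P(3)) = (1/4)·log₂((1/4)/(2/3)) = -0.35376

D_KL(Q||P) = 0.30707 + 0.66667 - 0.35376 = 0.61998 ≈ 0.6200 bits

These are NOT equal (difference: 0.0275 bits). KL divergence is asymmetric: D_KL(P||Q) ≠ D_KL(Q||P) in general.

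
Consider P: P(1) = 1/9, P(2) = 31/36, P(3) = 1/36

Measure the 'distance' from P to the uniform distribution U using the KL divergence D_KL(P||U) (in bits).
0.9034 bits

U(i) = 1/3 for all i

D_KL(P||U) = Σ P(x) log₂(P(x) / (1/3))
           = Σ P(x) log₂(P(x)) + log₂(3)
           = log₂(3) - H(P)

H(P) = -Σ P(x) log₂(P(x)):
  -P(1)·log₂(P(1)) = -(1/9)·log₂(1/9) = 0.35221
  -P(2)·log₂(P(2)) = -(31/36)·log₂(31/36) = 0.18577
  -P(3)·log₂(P(3)) = -(1/36)·log₂(1/36) = 0.14361
H(P) = 0.35221 + 0.18577 + 0.14361 = 0.68159 bits

log₂(3) = 1.58496 bits

D_KL(P||U) = 1.58496 - 0.68159 = 0.90337 ≈ 0.9034 bits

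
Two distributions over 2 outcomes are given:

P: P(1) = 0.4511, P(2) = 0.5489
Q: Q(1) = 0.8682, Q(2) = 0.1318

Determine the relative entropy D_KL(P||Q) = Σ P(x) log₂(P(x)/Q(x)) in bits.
0.7036 bits

D_KL(P||Q) = Σ P(x) log₂(P(x)/Q(x))

Computing term by term:
  P(1)·log₂(P(1)/Q(1)) = 0.4511·log₂(0.4511/0.8682) = -0.42610
  P(2)·log₂(P(2)/Q(2)) = 0.5489·log₂(0.5489/0.1318) = 1.12974

D_KL(P||Q) = -0.42610 + 1.12974 = 0.70364 ≈ 0.7036 bits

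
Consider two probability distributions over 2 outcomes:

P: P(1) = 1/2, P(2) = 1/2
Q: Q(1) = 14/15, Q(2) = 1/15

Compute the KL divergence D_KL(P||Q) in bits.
1.0032 bits

D_KL(P||Q) = Σ P(x) log₂(P(x)/Q(x))

Computing term by term:
  P(1)·log₂(P(1)/Q(1)) = (1/2)·log₂((1/2)/(14/15)) = -0.45023
  P(2)·log₂(P(2)/Q(2)) = (1/2)·log₂((1/2)/(1/15)) = 1.45345

D_KL(P||Q) = -0.45023 + 1.45345 = 1.00322 ≈ 1.0032 bits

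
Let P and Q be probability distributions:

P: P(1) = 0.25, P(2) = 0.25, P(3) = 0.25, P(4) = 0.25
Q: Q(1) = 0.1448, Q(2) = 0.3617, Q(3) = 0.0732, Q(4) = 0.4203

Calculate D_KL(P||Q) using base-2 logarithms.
0.3194 bits

D_KL(P||Q) = Σ P(x) log₂(P(x)/Q(x))

Computing term by term:
  P(1)·log₂(P(1)/Q(1)) = 0.25·log₂(0.25/0.1448) = 0.19697
  P(2)·log₂(P(2)/Q(2)) = 0.25·log₂(0.25/0.3617) = -0.13322
  P(3)·log₂(P(3)/Q(3)) = 0.25·log₂(0.25/0.0732) = 0.44300
  P(4)·log₂(P(4)/Q(4)) = 0.25·log₂(0.25/0.4203) = -0.18737

D_KL(P||Q) = 0.19697 - 0.13322 + 0.44300 - 0.18737 = 0.31938 ≈ 0.3194 bits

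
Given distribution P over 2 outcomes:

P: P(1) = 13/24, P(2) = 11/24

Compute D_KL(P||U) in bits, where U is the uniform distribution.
0.0050 bits

U(i) = 1/2 for all i

D_KL(P||U) = Σ P(x) log₂(P(x) / (1/2))
           = Σ P(x) log₂(P(x)) + log₂(2)
           = log₂(2) - H(P)

H(P) = -Σ P(x) log₂(P(x)):
  -P(1)·log₂(P(1)) = -(13/24)·log₂(13/24) = 0.47912
  -P(2)·log₂(P(2)) = -(11/24)·log₂(11/24) = 0.51587
H(P) = 0.47912 + 0.51587 = 0.99499 bits

log₂(2) = 1.00000 bits

D_KL(P||U) = 1.00000 - 0.99499 = 0.00501 ≈ 0.0050 bits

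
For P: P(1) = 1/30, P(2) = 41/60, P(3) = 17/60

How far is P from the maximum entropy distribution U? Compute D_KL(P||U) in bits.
0.5305 bits

U(i) = 1/3 for all i

D_KL(P||U) = Σ P(x) log₂(P(x) / (1/3))
           = Σ P(x) log₂(P(x)) + log₂(3)
           = log₂(3) - H(P)

H(P) = -Σ P(x) log₂(P(x)):
  -P(1)·log₂(P(1)) = -(1/30)·log₂(1/30) = 0.16356
  -P(2)·log₂(P(2)) = -(41/60)·log₂(41/60) = 0.37538
  -P(3)·log₂(P(3)) = -(17/60)·log₂(17/60) = 0.51550
H(P) = 0.16356 + 0.37538 + 0.51550 = 1.05444 bits

log₂(3) = 1.58496 bits

D_KL(P||U) = 1.58496 - 1.05444 = 0.53052 ≈ 0.5305 bits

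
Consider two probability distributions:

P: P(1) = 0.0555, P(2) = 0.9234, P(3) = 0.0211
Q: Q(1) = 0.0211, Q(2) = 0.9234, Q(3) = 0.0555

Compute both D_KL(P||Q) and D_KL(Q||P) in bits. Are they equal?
D_KL(P||Q) = 0.0480 bits, D_KL(Q||P) = 0.0480 bits. Yes, in this case they are equal (although KL divergence is not symmetric in general).

D_KL(P||Q) = Σ P(x) log₂(P(x)/Q(x))

Computing term by term:
  P(1)·log₂(P(1)/Q(1)) = 0.0555·log₂(0.0555/0.0211) = 0.07744
  P(2)·log₂(P(2)/Q(2)) = 0.9234·log₂(0.9234/0.9234) = 0.00000
  P(3)·log₂(P(3)/Q(3)) = 0.0211·log₂(0.0211/0.0555) = -0.02944

D_KL(P||Q) = 0.07744 + 0.00000 - 0.02944 = 0.04800 ≈ 0.0480 bits

D_KL(Q||P) = Σ Q(x) log₂(Q(x)/P(x))

Computing term by term:
  Q(1)·log₂(Q(1)/P(1)) = 0.0211·log₂(0.0211/0.0555) = -0.02944
  Q(2)·log₂(Q(2)/P(2)) = 0.9234·log₂(0.9234/0.9234) = 0.00000
  Q(3)·log₂(Q(3)/P(3)) = 0.0555·log₂(0.0555/0.0211) = 0.07744

D_KL(Q||P) = -0.02944 + 0.00000 + 0.07744 = 0.04800 ≈ 0.0480 bits

These ARE equal here. Q is P with outcomes relabeled (Q(1) = P(3), Q(3) = P(1)) by a relabeling that is its own inverse, so the two sums contain exactly the same terms in a different order. This is a special case — KL divergence is not symmetric in general: D_KL(P||Q) ≠ D_KL(Q||P) for most P, Q.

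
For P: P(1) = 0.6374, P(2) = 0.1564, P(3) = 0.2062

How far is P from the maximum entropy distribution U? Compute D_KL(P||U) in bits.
0.2825 bits

U(i) = 1/3 for all i

D_KL(P||U) = Σ P(x) log₂(P(x) / (1/3))
           = Σ P(x) log₂(P(x)) + log₂(3)
           = log₂(3) - H(P)

H(P) = -Σ P(x) log₂(P(x)):
  -P(1)·log₂(P(1)) = -(0.6374)·log₂(0.6374) = 0.41414
  -P(2)·log₂(P(2)) = -(0.1564)·log₂(0.1564) = 0.41863
  -P(3)·log₂(P(3)) = -(0.2062)·log₂(0.2062) = 0.46970
H(P) = 0.41414 + 0.41863 + 0.46970 = 1.30247 bits

log₂(3) = 1.58496 bits

D_KL(P||U) = 1.58496 - 1.30247 = 0.28249 ≈ 0.2825 bits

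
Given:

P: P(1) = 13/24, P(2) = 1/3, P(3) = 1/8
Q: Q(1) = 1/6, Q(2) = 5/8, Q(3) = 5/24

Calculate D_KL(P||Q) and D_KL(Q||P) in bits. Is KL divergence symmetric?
D_KL(P||Q) = 0.5267 bits, D_KL(Q||P) = 0.4369 bits. No, KL divergence is not symmetric.

D_KL(P||Q) = Σ P(x) log₂(P(x)/Q(x))

Computing term by term:
  P(1)·log₂(P(1)/Q(1)) = (13/24)·log₂((13/24)/(1/6)) = 0.92107
  P(2)·log₂(P(2)/Q(2)) = (1/3)·log₂((1/3)/(5/8)) = -0.30230
  P(3)·log₂(P(3)/Q(3)) = (1/8)·log₂((1/8)/(5/24)) = -0.09212

D_KL(P||Q) = 0.92107 - 0.30230 - 0.09212 = 0.52665 ≈ 0.5267 bits

D_KL(Q||P) = Σ Q(x) log₂(Q(x)/P(x))

Computing term by term:
  Q(1)·log₂(Q(1)/P(1)) = (1/6)·log₂((1/6)/(13/24)) = -0.28341
  Q(2)·log₂(Q(2)/P(2)) = (5/8)·log₂((5/8)/(1/3)) = 0.56681
  Q(3)·log₂(Q(3)/P(3)) = (5/24)·log₂((5/24)/(1/8)) = 0.15353

D_KL(Q||P) = -0.28341 + 0.56681 + 0.15353 = 0.43693 ≈ 0.4369 bits

These are NOT equal (difference: 0.0898 bits). KL divergence is asymmetric: D_KL(P||Q) ≠ D_KL(Q||P) in general.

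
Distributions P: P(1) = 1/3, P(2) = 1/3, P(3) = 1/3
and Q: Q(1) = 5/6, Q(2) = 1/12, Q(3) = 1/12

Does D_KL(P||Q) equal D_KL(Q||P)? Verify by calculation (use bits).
D_KL(P||Q) = 0.8927 bits, D_KL(Q||P) = 0.7683 bits. No — D_KL(P||Q) ≠ D_KL(Q||P) for this pair.

D_KL(P||Q) = Σ P(x) log₂(P(x)/Q(x))

Computing term by term:
  P(1)·log₂(P(1)/Q(1)) = (1/3)·log₂((1/3)/(5/6)) = -0.44064
  P(2)·log₂(P(2)/Q(2)) = (1/3)·log₂((1/3)/(1/12)) = 0.66667
  P(3)·log₂(P(3)/Q(3)) = (1/3)·log₂((1/3)/(1/12)) = 0.66667

D_KL(P||Q) = -0.44064 + 0.66667 + 0.66667 = 0.89270 ≈ 0.8927 bits

D_KL(Q||P) = Σ Q(x) log₂(Q(x)/P(x))

Computing term by term:
  Q(1)·log₂(Q(1)/P(1)) = (5/6)·log₂((5/6)/(1/3)) = 1.10161
  Q(2)·log₂(Q(2)/P(2)) = (1/12)·log₂((1/12)/(1/3)) = -0.16667
  Q(3)·log₂(Q(3)/P(3)) = (1/12)·log₂((1/12)/(1/3)) = -0.16667

D_KL(Q||P) = 1.10161 - 0.16667 - 0.16667 = 0.76827 ≈ 0.7683 bits

These are NOT equal (difference: 0.1244 bits). KL divergence is asymmetric: D_KL(P||Q) ≠ D_KL(Q||P) in general.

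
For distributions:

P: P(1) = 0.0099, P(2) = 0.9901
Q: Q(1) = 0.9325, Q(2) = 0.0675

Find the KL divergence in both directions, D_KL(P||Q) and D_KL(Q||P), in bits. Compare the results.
D_KL(P||Q) = 3.7713 bits, D_KL(Q||P) = 5.8534 bits. D_KL(Q||P) is larger than D_KL(P||Q) by 2.0821 bits; the two directions differ.

D_KL(P||Q) = Σ P(x) log₂(P(x)/Q(x))

Computing term by term:
  P(1)·log₂(P(1)/Q(1)) = 0.0099·log₂(0.0099/0.9325) = -0.06492
  P(2)·log₂(P(2)/Q(2)) = 0.9901·log₂(0.9901/0.0675) = 3.83626

D_KL(P||Q) = -0.06492 + 3.83626 = 3.77134 ≈ 3.7713 bits

D_KL(Q||P) = Σ Q(x) log₂(Q(x)/P(x))

Computing term by term:
  Q(1)·log₂(Q(1)/P(1)) = 0.9325·log₂(0.9325/0.0099) = 6.11490
  Q(2)·log₂(Q(2)/P(2)) = 0.0675·log₂(0.0675/0.9901) = -0.26154

D_KL(Q||P) = 6.11490 - 0.26154 = 5.85336 ≈ 5.8534 bits

These are NOT equal (difference: 2.0821 bits). KL divergence is asymmetric: D_KL(P||Q) ≠ D_KL(Q||P) in general.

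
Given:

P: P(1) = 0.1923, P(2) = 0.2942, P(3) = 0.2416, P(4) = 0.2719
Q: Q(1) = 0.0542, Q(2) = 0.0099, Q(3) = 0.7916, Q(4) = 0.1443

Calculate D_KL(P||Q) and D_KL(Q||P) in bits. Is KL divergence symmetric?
D_KL(P||Q) = 1.6258 bits, D_KL(Q||P) = 1.0760 bits. No, KL divergence is not symmetric.

D_KL(P||Q) = Σ P(x) log₂(P(x)/Q(x))

Computing term by term:
  P(1)·log₂(P(1)/Q(1)) = 0.1923·log₂(0.1923/0.0542) = 0.35133
  P(2)·log₂(P(2)/Q(2)) = 0.2942·log₂(0.2942/0.0099) = 1.43959
  P(3)·log₂(P(3)/Q(3)) = 0.2416·log₂(0.2416/0.7916) = -0.41366
  P(4)·log₂(P(4)/Q(4)) = 0.2719·log₂(0.2719/0.1443) = 0.24852

D_KL(P||Q) = 0.35133 + 1.43959 - 0.41366 + 0.24852 = 1.62578 ≈ 1.6258 bits

D_KL(Q||P) = Σ Q(x) log₂(Q(x)/P(x))

Computing term by term:
  Q(1)·log₂(Q(1)/P(1)) = 0.0542·log₂(0.0542/0.1923) = -0.09902
  Q(2)·log₂(Q(2)/P(2)) = 0.0099·log₂(0.0099/0.2942) = -0.04844
  Q(3)·log₂(Q(3)/P(3)) = 0.7916·log₂(0.7916/0.2416) = 1.35534
  Q(4)·log₂(Q(4)/P(4)) = 0.1443·log₂(0.1443/0.2719) = -0.13189

D_KL(Q||P) = -0.09902 - 0.04844 + 1.35534 - 0.13189 = 1.07599 ≈ 1.0760 bits

These are NOT equal (difference: 0.5498 bits). KL divergence is asymmetric: D_KL(P||Q) ≠ D_KL(Q||P) in general.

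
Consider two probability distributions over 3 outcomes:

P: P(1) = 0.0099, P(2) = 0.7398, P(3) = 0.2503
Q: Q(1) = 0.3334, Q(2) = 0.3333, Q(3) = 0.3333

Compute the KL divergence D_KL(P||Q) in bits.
0.6974 bits

D_KL(P||Q) = Σ P(x) log₂(P(x)/Q(x))

Computing term by term:
  P(1)·log₂(P(1)/Q(1)) = 0.0099·log₂(0.0099/0.3334) = -0.05023
  P(2)·log₂(P(2)/Q(2)) = 0.7398·log₂(0.7398/0.3333) = 0.85100
  P(3)·log₂(P(3)/Q(3)) = 0.2503·log₂(0.2503/0.3333) = -0.10341

D_KL(P||Q) = -0.05023 + 0.85100 - 0.10341 = 0.69736 ≈ 0.6974 bits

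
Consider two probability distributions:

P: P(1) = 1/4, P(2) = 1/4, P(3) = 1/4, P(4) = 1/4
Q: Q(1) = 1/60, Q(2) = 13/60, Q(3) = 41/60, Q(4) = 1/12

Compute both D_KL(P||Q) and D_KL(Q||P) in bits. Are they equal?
D_KL(P||Q) = 1.0619 bits, D_KL(Q||P) = 0.7494 bits. No, they are not equal.

D_KL(P||Q) = Σ P(x) log₂(P(x)/Q(x))

Computing term by term:
  P(1)·log₂(P(1)/Q(1)) = (1/4)·log₂((1/4)/(1/60)) = 0.97672
  P(2)·log₂(P(2)/Q(2)) = (1/4)·log₂((1/4)/(13/60)) = 0.05161
  P(3)·log₂(P(3)/Q(3)) = (1/4)·log₂((1/4)/(41/60)) = -0.36267
  P(4)·log₂(P(4)/Q(4)) = (1/4)·log₂((1/4)/(1/12)) = 0.39624

D_KL(P||Q) = 0.97672 + 0.05161 - 0.36267 + 0.39624 = 1.06190 ≈ 1.0619 bits

D_KL(Q||P) = Σ Q(x) log₂(Q(x)/P(x))

Computing term by term:
  Q(1)·log₂(Q(1)/P(1)) = (1/60)·log₂((1/60)/(1/4)) = -0.06511
  Q(2)·log₂(Q(2)/P(2)) = (13/60)·log₂((13/60)/(1/4)) = -0.04473
  Q(3)·log₂(Q(3)/P(3)) = (41/60)·log₂((41/60)/(1/4)) = 0.99129
  Q(4)·log₂(Q(4)/P(4)) = (1/12)·log₂((1/12)/(1/4)) = -0.13208

D_KL(Q||P) = -0.06511 - 0.04473 + 0.99129 - 0.13208 = 0.74937 ≈ 0.7494 bits

These are NOT equal (difference: 0.3125 bits). KL divergence is asymmetric: D_KL(P||Q) ≠ D_KL(Q||P) in general.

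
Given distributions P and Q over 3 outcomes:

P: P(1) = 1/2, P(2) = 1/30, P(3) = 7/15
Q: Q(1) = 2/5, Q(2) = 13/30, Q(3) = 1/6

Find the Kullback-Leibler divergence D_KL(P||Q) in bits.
0.7308 bits

D_KL(P||Q) = Σ P(x) log₂(P(x)/Q(x))

Computing term by term:
  P(1)·log₂(P(1)/Q(1)) = (1/2)·log₂((1/2)/(2/5)) = 0.16096
  P(2)·log₂(P(2)/Q(2)) = (1/30)·log₂((1/30)/(13/30)) = -0.12335
  P(3)·log₂(P(3)/Q(3)) = (7/15)·log₂((7/15)/(1/6)) = 0.69320

D_KL(P||Q) = 0.16096 - 0.12335 + 0.69320 = 0.73081 ≈ 0.7308 bits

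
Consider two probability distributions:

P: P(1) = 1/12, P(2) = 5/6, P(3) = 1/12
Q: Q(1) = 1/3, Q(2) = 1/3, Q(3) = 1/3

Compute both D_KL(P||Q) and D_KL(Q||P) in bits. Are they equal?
D_KL(P||Q) = 0.7683 bits, D_KL(Q||P) = 0.8927 bits. No, they are not equal.

D_KL(P||Q) = Σ P(x) log₂(P(x)/Q(x))

Computing term by term:
  P(1)·log₂(P(1)/Q(1)) = (1/12)·log₂((1/12)/(1/3)) = -0.16667
  P(2)·log₂(P(2)/Q(2)) = (5/6)·log₂((5/6)/(1/3)) = 1.10161
  P(3)·log₂(P(3)/Q(3)) = (1/12)·log₂((1/12)/(1/3)) = -0.16667

D_KL(P||Q) = -0.16667 + 1.10161 - 0.16667 = 0.76827 ≈ 0.7683 bits

D_KL(Q||P) = Σ Q(x) log₂(Q(x)/P(x))

Computing term by term:
  Q(1)·log₂(Q(1)/P(1)) = (1/3)·log₂((1/3)/(1/12)) = 0.66667
  Q(2)·log₂(Q(2)/P(2)) = (1/3)·log₂((1/3)/(5/6)) = -0.44064
  Q(3)·log₂(Q(3)/P(3)) = (1/3)·log₂((1/3)/(1/12)) = 0.66667

D_KL(Q||P) = 0.66667 - 0.44064 + 0.66667 = 0.89270 ≈ 0.8927 bits

These are NOT equal (difference: 0.1244 bits). KL divergence is asymmetric: D_KL(P||Q) ≠ D_KL(Q||P) in general.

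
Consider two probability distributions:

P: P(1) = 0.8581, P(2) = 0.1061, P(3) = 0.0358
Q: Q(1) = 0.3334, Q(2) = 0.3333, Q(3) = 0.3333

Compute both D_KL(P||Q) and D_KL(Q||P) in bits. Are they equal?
D_KL(P||Q) = 0.8799 bits, D_KL(Q||P) = 1.1685 bits. No, they are not equal.

D_KL(P||Q) = Σ P(x) log₂(P(x)/Q(x))

Computing term by term:
  P(1)·log₂(P(1)/Q(1)) = 0.8581·log₂(0.8581/0.3334) = 1.17036
  P(2)·log₂(P(2)/Q(2)) = 0.1061·log₂(0.1061/0.3333) = -0.17521
  P(3)·log₂(P(3)/Q(3)) = 0.0358·log₂(0.0358/0.3333) = -0.11523

D_KL(P||Q) = 1.17036 - 0.17521 - 0.11523 = 0.87992 ≈ 0.8799 bits

D_KL(Q||P) = Σ Q(x) log₂(Q(x)/P(x))

Computing term by term:
  Q(1)·log₂(Q(1)/P(1)) = 0.3334·log₂(0.3334/0.8581) = -0.45472
  Q(2)·log₂(Q(2)/P(2)) = 0.3333·log₂(0.3333/0.1061) = 0.55041
  Q(3)·log₂(Q(3)/P(3)) = 0.3333·log₂(0.3333/0.0358) = 1.07282

D_KL(Q||P) = -0.45472 + 0.55041 + 1.07282 = 1.16851 ≈ 1.1685 bits

These are NOT equal (difference: 0.2886 bits). KL divergence is asymmetric: D_KL(P||Q) ≠ D_KL(Q||P) in general.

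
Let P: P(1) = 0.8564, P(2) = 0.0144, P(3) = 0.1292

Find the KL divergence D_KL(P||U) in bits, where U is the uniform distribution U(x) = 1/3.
0.9239 bits

U(i) = 1/3 for all i

D_KL(P||U) = Σ P(x) log₂(P(x) / (1/3))
           = Σ P(x) log₂(P(x)) + log₂(3)
           = log₂(3) - H(P)

H(P) = -Σ P(x) log₂(P(x)):
  -P(1)·log₂(P(1)) = -(0.8564)·log₂(0.8564) = 0.19153
  -P(2)·log₂(P(2)) = -(0.0144)·log₂(0.0144) = 0.08810
  -P(3)·log₂(P(3)) = -(0.1292)·log₂(0.1292) = 0.38144
H(P) = 0.19153 + 0.08810 + 0.38144 = 0.66107 bits

log₂(3) = 1.58496 bits

D_KL(P||U) = 1.58496 - 0.66107 = 0.92389 ≈ 0.9239 bits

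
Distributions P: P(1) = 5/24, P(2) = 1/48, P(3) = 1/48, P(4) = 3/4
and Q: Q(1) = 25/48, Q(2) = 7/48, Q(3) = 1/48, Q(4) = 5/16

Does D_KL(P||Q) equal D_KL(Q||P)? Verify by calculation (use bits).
D_KL(P||Q) = 0.6134 bits, D_KL(Q||P) = 0.7032 bits. No — D_KL(P||Q) ≠ D_KL(Q||P) for this pair.

D_KL(P||Q) = Σ P(x) log₂(P(x)/Q(x))

Computing term by term:
  P(1)·log₂(P(1)/Q(1)) = (5/24)·log₂((5/24)/(25/48)) = -0.27540
  P(2)·log₂(P(2)/Q(2)) = (1/48)·log₂((1/48)/(7/48)) = -0.05849
  P(3)·log₂(P(3)/Q(3)) = (1/48)·log₂((1/48)/(1/48)) = 0.00000
  P(4)·log₂(P(4)/Q(4)) = (3/4)·log₂((3/4)/(5/16)) = 0.94728

D_KL(P||Q) = -0.27540 - 0.05849 + 0.00000 + 0.94728 = 0.61339 ≈ 0.6134 bits

D_KL(Q||P) = Σ Q(x) log₂(Q(x)/P(x))

Computing term by term:
  Q(1)·log₂(Q(1)/P(1)) = (25/48)·log₂((25/48)/(5/24)) = 0.68850
  Q(2)·log₂(Q(2)/P(2)) = (7/48)·log₂((7/48)/(1/48)) = 0.40941
  Q(3)·log₂(Q(3)/P(3)) = (1/48)·log₂((1/48)/(1/48)) = 0.00000
  Q(4)·log₂(Q(4)/P(4)) = (5/16)·log₂((5/16)/(3/4)) = -0.39470

D_KL(Q||P) = 0.68850 + 0.40941 + 0.00000 - 0.39470 = 0.70321 ≈ 0.7032 bits

These are NOT equal (difference: 0.0898 bits). KL divergence is asymmetric: D_KL(P||Q) ≠ D_KL(Q||P) in general.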